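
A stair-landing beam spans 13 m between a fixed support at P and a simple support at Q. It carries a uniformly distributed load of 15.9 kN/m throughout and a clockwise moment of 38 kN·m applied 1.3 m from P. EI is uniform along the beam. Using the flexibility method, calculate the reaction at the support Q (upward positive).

R_Q = 78.35 kN

Remove the prop at Q; the released (primary) structure is a cantilever built in at P.
Downward deflection at the released point Q due to the loads:
  UDL 15.9: wL⁴/(8EI) = 56765/EI
  clockwise couple 38 at a = 1.3: M₀a(2L − a)/(2EI) = 610.1/EI
  δ_0 = 57375/EI
Flexibility coefficient — unit upward force at Q: δ_{QQ} = L³/(3EI) = 732.3/EI.
Compatibility at Q: δ_0 − R_Q·δ_{QQ} = 0, so R_Q = 57375/732.3 = 78.35 kN.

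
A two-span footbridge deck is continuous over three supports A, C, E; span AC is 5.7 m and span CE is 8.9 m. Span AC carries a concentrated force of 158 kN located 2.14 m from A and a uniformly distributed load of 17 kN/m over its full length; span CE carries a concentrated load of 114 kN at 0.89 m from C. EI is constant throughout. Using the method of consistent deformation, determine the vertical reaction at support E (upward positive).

Take M_C as the redundant. Released structure: two simple spans AC and CE with a hinge at C.
End slopes at the hinge C, treating each span as simply supported:
  span AC: point load 158 at a = 2.14: Pab(L + a)/(6LEI) = 275.9/EI
  span AC: UDL 17: wL³/(24EI) = 131.2/EI
  span CE: point load 114 at a = 0.89: Pab(L + b)/(6LEI) = 257.4/EI
  relative rotation θ_0 = (407.1 + 257.4)/EI = 664.5/EI
A unit hogging moment at C produces rotation L₁/(3EI) + L₂/(3EI) = 4.867/EI.
Compatibility: M_C·(L₁+L₂)/(3EI) = θ_0, giving M_C = 136.5 kN·m (hogging).
Span CE, ΣM about E: R_C^{CE}·8.9 = 913.1 + 136.5, so R_C^{CE} = 117.9 kN and R_E = 114 − 117.9 = -3.941 kN.

R_E = -3.941 kN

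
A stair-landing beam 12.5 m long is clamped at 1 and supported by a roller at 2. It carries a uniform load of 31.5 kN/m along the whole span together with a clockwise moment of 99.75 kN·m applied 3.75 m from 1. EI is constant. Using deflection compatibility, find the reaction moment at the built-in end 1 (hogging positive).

Release the roller at 2. Primary structure: cantilever fixed at 1.
Primary-structure tip deflection at 2 by superposition:
  UDL 31.5: wL⁴/(8EI) = 96130/EI
  clockwise couple 99.75 at a = 3.75: M₀a(2L − a)/(2EI) = 3974/EI
  δ_0 = 100105/EI
Flexibility coefficient — unit upward force at 2: δ_{22} = L³/(3EI) = 651/EI.
Compatibility at 2: δ_0 − R_2·δ_{22} = 0, so R_2 = 100105/651 = 153.8 kN.
Moment equilibrium about 1: M_1 = Σ(load moments about 1) − R_2·L = 2561 − 153.8×12.5 = 638.7 kN·m.

M_1 = 638.7 kN·m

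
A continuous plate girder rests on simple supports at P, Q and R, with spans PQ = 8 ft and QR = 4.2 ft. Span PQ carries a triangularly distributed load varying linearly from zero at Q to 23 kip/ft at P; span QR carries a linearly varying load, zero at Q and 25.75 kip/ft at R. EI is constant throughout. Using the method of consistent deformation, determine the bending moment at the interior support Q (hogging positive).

M_Q = 65.43 kip·ft

Take M_Q as the redundant. Released structure: two simple spans PQ and QR with a hinge at Q.
End slopes at the hinge Q, treating each span as simply supported:
  span PQ: triangular load, peak 23: 7w₀L³/(360EI) = 229/EI
  span QR: triangular load, peak 25.75: 7w₀L³/(360EI) = 37.1/EI
  relative rotation θ_0 = (229 + 37.1)/EI = 266.1/EI
A unit hogging moment at Q produces rotation L₁/(3EI) + L₂/(3EI) = 4.067/EI.
Compatibility: M_Q·(L₁+L₂)/(3EI) = θ_0, giving M_Q = 65.43 kip·ft (hogging).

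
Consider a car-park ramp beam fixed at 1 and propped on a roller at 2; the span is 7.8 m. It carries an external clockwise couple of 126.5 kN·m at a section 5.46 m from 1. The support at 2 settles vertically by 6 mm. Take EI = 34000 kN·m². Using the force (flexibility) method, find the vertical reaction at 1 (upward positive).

Release the roller at 2. Primary structure: cantilever fixed at 1.
Free-end deflection of the primary structure under the applied loading (downward +):
  clockwise couple 126.5 at a = 5.46: M₀a(2L − a)/(2EI) = 3502/EI
Tip deflection under a unit load at 2: L³/(3EI) = 158.2/EI.
With EI = 34000 kN·m²: δ_0 = 0.10299 m and δ_{22} = 0.004652 m/kN.
Compatibility — the beam at 2 must follow the support down by 0.006 m: δ_0 − R_2·δ_{22} = 0.006, so R_2 = (0.10299 − 0.006)/0.004652 = 20.85 kN.
Vertical equilibrium: R_1 = ΣP − R_2 = 0 − 20.85 = -20.85 kN.

R_1 = -20.85 kN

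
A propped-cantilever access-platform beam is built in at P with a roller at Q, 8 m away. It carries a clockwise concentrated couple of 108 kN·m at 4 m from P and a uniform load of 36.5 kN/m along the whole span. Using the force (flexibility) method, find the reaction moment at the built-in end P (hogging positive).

M_P = 278.5 kN·m

Choose R_Q as the redundant. The primary structure is the cantilever fixed at P.
Downward deflection at the released point Q due to the loads:
  clockwise couple 108 at a = 4: M₀a(2L − a)/(2EI) = 2592/EI
  UDL 36.5: wL⁴/(8EI) = 18688/EI
  δ_0 = 21280/EI
Tip deflection under a unit load at Q: L³/(3EI) = 170.7/EI.
The prop prevents deflection at Q: R_Q = δ_0/δ_{QQ} = 21280/170.7 = 124.7 kN.
Moment equilibrium about P: M_P = Σ(load moments about P) − R_Q·L = 1276 − 124.7×8 = 278.5 kN·m.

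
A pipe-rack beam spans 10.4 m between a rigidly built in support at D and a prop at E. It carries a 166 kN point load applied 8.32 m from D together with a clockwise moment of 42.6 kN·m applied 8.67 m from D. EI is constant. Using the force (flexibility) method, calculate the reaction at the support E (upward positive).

R_E = 122.8 kN

Remove the prop at E; the released (primary) structure is a cantilever built in at D.
Primary-structure tip deflection at E by superposition:
  point load 166 at a = 8.32: Pa²(3L − a)/(6EI) = 43819/EI
  clockwise couple 42.6 at a = 8.67: M₀a(2L − a)/(2EI) = 2240/EI
  δ_0 = 46059/EI
Flexibility coefficient — unit upward force at E: δ_{EE} = L³/(3EI) = 375/EI.
The prop prevents deflection at E: R_E = δ_0/δ_{EE} = 46059/375 = 122.8 kN.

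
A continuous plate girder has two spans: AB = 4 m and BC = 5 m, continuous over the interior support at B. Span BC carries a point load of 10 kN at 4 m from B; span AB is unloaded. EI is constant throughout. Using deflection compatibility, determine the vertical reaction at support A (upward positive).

R_A = -0.6667 kN

Release continuity at B by inserting a hinge; the redundant is the internal moment M_B. The primary structure is two simply-supported spans AB and BC.
Rotations at B on the released spans (each span's end-slope, ×1/EI):
  span BC: point load 10 at a = 4: Pab(L + b)/(6LEI) = 8/EI
  relative rotation θ_0 = (0 + 8)/EI = 8/EI
A unit hogging moment at B produces rotation L₁/(3EI) + L₂/(3EI) = 3/EI.
Slope continuity at B: θ_0 = M_B·3/EI, so M_B = 8/3 = 2.667 kN·m (hogging).
Span AB, ΣM about A with M_B applied at B: R_B^{AB}·4 = 0 + 2.667, so R_B^{AB} = 0.6667 kN and R_A = 0 − 0.6667 = -0.6667 kN.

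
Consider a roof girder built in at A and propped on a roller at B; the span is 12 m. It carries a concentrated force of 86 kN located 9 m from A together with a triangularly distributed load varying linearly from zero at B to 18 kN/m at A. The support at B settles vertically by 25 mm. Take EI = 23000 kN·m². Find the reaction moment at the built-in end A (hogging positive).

M_A = 305.7 kN·m

Take the reaction at B as the redundant and release it; the primary structure is a cantilever fixed at A.
Primary-structure tip deflection at B by superposition:
  point load 86 at a = 9: Pa²(3L − a)/(6EI) = 31347/EI
  triangular load, peak 18 at the fixed end: w₀L⁴/(30EI) = 12442/EI
  δ_0 = 43789/EI
Flexibility coefficient — unit upward force at B: δ_{BB} = L³/(3EI) = 576/EI.
With EI = 23000 kN·m²: δ_0 = 1.9039 m and δ_{BB} = 0.025043 m/kN.
Compatibility — the beam at B must follow the support down by 0.025 m: δ_0 − R_B·δ_{BB} = 0.025, so R_B = (1.9039 − 0.025)/0.025043 = 75.02 kN.
Moment equilibrium about A: M_A = Σ(load moments about A) − R_B·L = 1206 − 75.02×12 = 305.7 kN·m.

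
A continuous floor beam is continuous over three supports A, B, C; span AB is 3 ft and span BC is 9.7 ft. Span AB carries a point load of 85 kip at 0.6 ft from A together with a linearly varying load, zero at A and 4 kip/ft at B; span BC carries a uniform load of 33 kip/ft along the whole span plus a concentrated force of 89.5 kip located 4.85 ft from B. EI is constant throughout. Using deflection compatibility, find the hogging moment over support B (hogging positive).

Release continuity at B by inserting a hinge; the redundant is the internal moment M_B. The primary structure is two simply-supported spans AB and BC.
Discontinuity in slope at B on the released structure — sum the simple-span end rotations:
  span AB: point load 85 at a = 0.6: Pab(L + a)/(6LEI) = 24.48/EI
  span AB: triangular load, peak 4: w₀L³/(45EI) = 2.4/EI
  span BC: UDL 33: wL³/(24EI) = 1255/EI
  span BC: point load 89.5 at a = 4.85: Pab(L + b)/(6LEI) = 526.3/EI
  relative rotation θ_0 = (26.88 + 1781)/EI = 1808/EI
A unit hogging moment at B produces rotation L₁/(3EI) + L₂/(3EI) = 4.233/EI.
Compatibility: M_B·(L₁+L₂)/(3EI) = θ_0, giving M_B = 427.1 kip·ft (hogging).

M_B = 427.1 kip·ft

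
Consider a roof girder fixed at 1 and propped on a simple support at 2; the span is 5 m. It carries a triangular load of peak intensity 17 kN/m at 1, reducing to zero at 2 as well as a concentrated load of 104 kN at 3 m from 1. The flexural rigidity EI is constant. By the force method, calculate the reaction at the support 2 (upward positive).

Take the reaction at 2 as the redundant and release it; the primary structure is a cantilever fixed at 1.
Primary-structure tip deflection at 2 by superposition:
  triangular load, peak 17 at the fixed end: w₀L⁴/(30EI) = 354.2/EI
  point load 104 at a = 3: Pa²(3L − a)/(6EI) = 1872/EI
  δ_0 = 2226/EI
Tip deflection under a unit load at 2: L³/(3EI) = 41.67/EI.
The prop prevents deflection at 2: R_2 = δ_0/δ_{22} = 2226/41.67 = 53.43 kN.

R_2 = 53.43 kN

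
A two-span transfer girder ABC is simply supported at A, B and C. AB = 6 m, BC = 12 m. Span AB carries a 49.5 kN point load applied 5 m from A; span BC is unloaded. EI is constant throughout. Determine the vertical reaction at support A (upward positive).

R_A = 6.149 kN

Insert a hinge at B; M_B is the redundant, and each span becomes simply supported.
Discontinuity in slope at B on the released structure — sum the simple-span end rotations:
  span AB: point load 49.5 at a = 5: Pab(L + a)/(6LEI) = 75.62/EI
  relative rotation θ_0 = (75.62 + 0)/EI = 75.62/EI
A unit hogging moment at B produces rotation L₁/(3EI) + L₂/(3EI) = 6/EI.
Slope continuity at B: θ_0 = M_B·6/EI, so M_B = 75.62/6 = 12.6 kN·m (hogging).
Span AB, ΣM about A with M_B applied at B: R_B^{AB}·6 = 247.5 + 12.6, so R_B^{AB} = 43.35 kN and R_A = 49.5 − 43.35 = 6.149 kN.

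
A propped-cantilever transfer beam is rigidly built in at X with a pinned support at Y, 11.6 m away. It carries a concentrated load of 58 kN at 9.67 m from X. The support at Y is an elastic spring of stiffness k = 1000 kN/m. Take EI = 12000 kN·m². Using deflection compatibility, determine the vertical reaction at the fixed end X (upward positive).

R_X = 15.33 kN

Take the reaction at Y as the redundant and release it; the primary structure is a cantilever fixed at X.
Primary-structure tip deflection at Y by superposition:
  point load 58 at a = 9.67: Pa²(3L − a)/(6EI) = 22715/EI
Flexibility coefficient — unit upward force at Y: δ_{YY} = L³/(3EI) = 520.3/EI.
With EI = 12000 kN·m²: δ_0 = 1.893 m and δ_{YY} = 0.043358 m/kN.
Compatibility — the spring shortens by R_Y/k under the reaction it provides: δ_0 − R_Y·δ_{YY} = R_Y/k. With 1/k = 0.001 m/kN, R_Y = δ_0 / (δ_{YY} + 1/k) = 1.893 / (0.043358 + 0.001) = 42.67 kN.
Vertical equilibrium: R_X = ΣP − R_Y = 58 − 42.67 = 15.33 kN.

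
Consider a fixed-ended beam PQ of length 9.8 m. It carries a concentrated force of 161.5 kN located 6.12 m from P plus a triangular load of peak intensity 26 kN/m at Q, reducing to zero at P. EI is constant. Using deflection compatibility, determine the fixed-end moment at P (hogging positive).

Take the two fixed-end moments M_P, M_Q as redundants; the released structure is the simple span PQ.
On the primary (simply-supported) span, the end slopes from the loading are:
  at P: point load 161.5 at a = 6.12: Pab(L + b)/(6LEI) = 833.8/EI
  at Q: point load 161.5 at a = 6.12: Pab(L + a)/(6LEI) = 984.8/EI
  at P: triangular load, peak 26: 7w₀L³/(360EI) = 475.8/EI
  at Q: triangular load, peak 26: w₀L³/(45EI) = 543.8/EI
  θ_P0 = 1310/EI,  θ_Q0 = 1529/EI
Flexibility coefficients: a unit moment at one end gives L/(3EI) there and L/(6EI) at the far end, so f₁₁ = f₂₂ = 3.267/EI and f₁₂ = f₂₁ = 1.633/EI.
Compatibility — zero rotation at each built-in end:
  3.267 M_P + 1.633 M_Q = 1310
  1.633 M_P + 3.267 M_Q = 1529
Solving the pair gives M_P = 222.6 kN·m and M_Q = 356.6 kN·m (hogging).

M_P = 222.6 kN·m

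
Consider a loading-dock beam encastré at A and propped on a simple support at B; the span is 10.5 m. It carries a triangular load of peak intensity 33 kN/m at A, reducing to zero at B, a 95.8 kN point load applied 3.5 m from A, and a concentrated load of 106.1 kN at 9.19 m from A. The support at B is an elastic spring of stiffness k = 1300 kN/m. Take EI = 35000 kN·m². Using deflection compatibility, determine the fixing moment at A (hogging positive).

Choose R_B as the redundant. The primary structure is the cantilever fixed at A.
Primary-structure tip deflection at B by superposition:
  triangular load, peak 33 at the fixed end: w₀L⁴/(30EI) = 13371/EI
  point load 95.8 at a = 3.5: Pa²(3L − a)/(6EI) = 5477/EI
  point load 106.1 at a = 9.19: Pa²(3L − a)/(6EI) = 33319/EI
  δ_0 = 52166/EI
Tip deflection under a unit load at B: L³/(3EI) = 385.9/EI.
With EI = 35000 kN·m²: δ_0 = 1.4905 m and δ_{BB} = 0.011025 m/kN.
Compatibility — the spring shortens by R_B/k under the reaction it provides: δ_0 − R_B·δ_{BB} = R_B/k. With 1/k = 0.000769 m/kN, R_B = δ_0 / (δ_{BB} + 1/k) = 1.4905 / (0.011025 + 0.000769) = 126.4 kN.
Moment equilibrium about A: M_A = Σ(load moments about A) − R_B·L = 1917 − 126.4×10.5 = 589.8 kN·m.

M_A = 589.8 kN·m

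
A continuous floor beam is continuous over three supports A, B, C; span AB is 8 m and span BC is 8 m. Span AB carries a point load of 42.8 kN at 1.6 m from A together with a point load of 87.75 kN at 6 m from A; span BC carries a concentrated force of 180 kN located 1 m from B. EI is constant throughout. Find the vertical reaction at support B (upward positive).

R_B = 268.8 kN

Insert a hinge at B; M_B is the redundant, and each span becomes simply supported.
Discontinuity in slope at B on the released structure — sum the simple-span end rotations:
  span AB: point load 42.8 at a = 1.6: Pab(L + a)/(6LEI) = 87.65/EI
  span AB: point load 87.75 at a = 6: Pab(L + a)/(6LEI) = 307.1/EI
  span BC: point load 180 at a = 1: Pab(L + b)/(6LEI) = 393.8/EI
  relative rotation θ_0 = (394.8 + 393.8)/EI = 788.5/EI
A unit hogging moment at B produces rotation L₁/(3EI) + L₂/(3EI) = 5.333/EI.
Slope continuity at B: θ_0 = M_B·5.333/EI, so M_B = 788.5/5.333 = 147.8 kN·m (hogging).
Span AB, ΣM about A with M_B applied at B: R_B^{AB}·8 = 595 + 147.8, so R_B^{AB} = 92.85 kN and R_A = 130.6 − 92.85 = 37.7 kN.
Span BC, ΣM about C: R_B^{BC}·8 = 1260 + 147.8, so R_B^{BC} = 176 kN and R_C = 180 − 176 = 4.019 kN.
R_B = 92.85 + 176 = 268.8 kN.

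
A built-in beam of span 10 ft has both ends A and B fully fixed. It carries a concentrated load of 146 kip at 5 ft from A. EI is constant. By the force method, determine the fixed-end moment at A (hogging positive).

Take the two fixed-end moments M_A, M_B as redundants; the released structure is the simple span AB.
End rotations of the released simple span under the applied load (×1/EI):
  at A: point load 146 at a = 5: Pab(L + b)/(6LEI) = 912.5/EI
  at B: point load 146 at a = 5: Pab(L + a)/(6LEI) = 912.5/EI
  θ_A0 = 912.5/EI,  θ_B0 = 912.5/EI
Flexibility coefficients: a unit moment at one end gives L/(3EI) there and L/(6EI) at the far end, so f₁₁ = f₂₂ = 3.333/EI and f₁₂ = f₂₁ = 1.667/EI.
Compatibility — zero rotation at each built-in end:
  3.333 M_A + 1.667 M_B = 912.5
  1.667 M_A + 3.333 M_B = 912.5
Solving the pair gives M_A = 182.5 kip·ft and M_B = 182.5 kip·ft (hogging).

M_A = 182.5 kip·ft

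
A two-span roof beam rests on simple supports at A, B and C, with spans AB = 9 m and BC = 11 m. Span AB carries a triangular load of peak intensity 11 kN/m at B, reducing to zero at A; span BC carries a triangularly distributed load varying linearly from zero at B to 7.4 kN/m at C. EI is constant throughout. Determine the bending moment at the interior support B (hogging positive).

Release continuity at B by inserting a hinge; the redundant is the internal moment M_B. The primary structure is two simply-supported spans AB and BC.
End slopes at the hinge B, treating each span as simply supported:
  span AB: triangular load, peak 11: w₀L³/(45EI) = 178.2/EI
  span BC: triangular load, peak 7.4: 7w₀L³/(360EI) = 191.5/EI
  relative rotation θ_0 = (178.2 + 191.5)/EI = 369.7/EI
A unit hogging moment at B produces rotation L₁/(3EI) + L₂/(3EI) = 6.667/EI.
Slope continuity at B: θ_0 = M_B·6.667/EI, so M_B = 369.7/6.667 = 55.46 kN·m (hogging).

M_B = 55.46 kN·m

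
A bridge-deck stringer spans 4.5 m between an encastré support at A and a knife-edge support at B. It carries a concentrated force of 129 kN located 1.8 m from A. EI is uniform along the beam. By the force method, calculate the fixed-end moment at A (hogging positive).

M_A = 111.5 kN·m

Remove the prop at B; the released (primary) structure is a cantilever built in at A.
Free-end deflection of the primary structure under the applied loading (downward +):
  point load 129 at a = 1.8: Pa²(3L − a)/(6EI) = 815/EI
Flexibility coefficient — unit upward force at B: δ_{BB} = L³/(3EI) = 30.38/EI.
The prop prevents deflection at B: R_B = δ_0/δ_{BB} = 815/30.38 = 26.83 kN.
Moment equilibrium about A: M_A = Σ(load moments about A) − R_B·L = 232.2 − 26.83×4.5 = 111.5 kN·m.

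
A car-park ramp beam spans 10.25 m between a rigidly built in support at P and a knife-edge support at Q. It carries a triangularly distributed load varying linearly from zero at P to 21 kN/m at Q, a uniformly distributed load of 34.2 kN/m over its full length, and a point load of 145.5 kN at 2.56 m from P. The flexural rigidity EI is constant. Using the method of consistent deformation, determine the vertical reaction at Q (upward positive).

Release the roller at Q. Primary structure: cantilever fixed at P.
Free-end deflection of the primary structure under the applied loading (downward +):
  triangular load, peak 21 at the free end: 11w₀L⁴/(120EI) = 21248/EI
  UDL 34.2: wL⁴/(8EI) = 47188/EI
  point load 145.5 at a = 2.56: Pa²(3L − a)/(6EI) = 4480/EI
  δ_0 = 72916/EI
Tip deflection under a unit load at Q: L³/(3EI) = 359/EI.
The prop prevents deflection at Q: R_Q = δ_0/δ_{QQ} = 72916/359 = 203.1 kN.

R_Q = 203.1 kN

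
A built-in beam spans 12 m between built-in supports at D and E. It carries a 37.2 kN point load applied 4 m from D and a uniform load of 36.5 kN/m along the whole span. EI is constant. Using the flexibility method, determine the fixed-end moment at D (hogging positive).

M_D = 504.1 kN·m

Release both end moments; the primary structure is a simply-supported span DE with redundants M_D and M_E.
End rotations of the released simple span under the applied load (×1/EI):
  at D: point load 37.2 at a = 4: Pab(L + b)/(6LEI) = 330.7/EI
  at E: point load 37.2 at a = 4: Pab(L + a)/(6LEI) = 264.5/EI
  at D: UDL 36.5: wL³/(24EI) = 2628/EI
  at E: UDL 36.5: wL³/(24EI) = 2628/EI
  θ_D0 = 2959/EI,  θ_E0 = 2893/EI
Flexibility coefficients: a unit moment at one end gives L/(3EI) there and L/(6EI) at the far end, so f₁₁ = f₂₂ = 4/EI and f₁₂ = f₂₁ = 2/EI.
Compatibility — zero rotation at each built-in end:
  4 M_D + 2 M_E = 2959
  2 M_D + 4 M_E = 2893
Solving the pair gives M_D = 504.1 kN·m and M_E = 471.1 kN·m (hogging).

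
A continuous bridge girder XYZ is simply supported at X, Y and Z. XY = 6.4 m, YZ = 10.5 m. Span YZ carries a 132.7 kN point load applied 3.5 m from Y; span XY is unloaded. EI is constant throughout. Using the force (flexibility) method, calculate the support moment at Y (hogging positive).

M_Y = 160.3 kN·m

Release continuity at Y by inserting a hinge; the redundant is the internal moment M_Y. The primary structure is two simply-supported spans XY and YZ.
Rotations at Y on the released spans (each span's end-slope, ×1/EI):
  span YZ: point load 132.7 at a = 3.5: Pab(L + b)/(6LEI) = 903.1/EI
  relative rotation θ_0 = (0 + 903.1)/EI = 903.1/EI
A unit hogging moment at Y produces rotation L₁/(3EI) + L₂/(3EI) = 5.633/EI.
Compatibility: M_Y·(L₁+L₂)/(3EI) = θ_0, giving M_Y = 160.3 kN·m (hogging).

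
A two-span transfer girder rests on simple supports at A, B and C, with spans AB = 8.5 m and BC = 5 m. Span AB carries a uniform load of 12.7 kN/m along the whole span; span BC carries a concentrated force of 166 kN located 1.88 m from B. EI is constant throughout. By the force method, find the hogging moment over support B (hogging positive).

Take M_B as the redundant. Released structure: two simple spans AB and BC with a hinge at B.
Rotations at B on the released spans (each span's end-slope, ×1/EI):
  span AB: UDL 12.7: wL³/(24EI) = 325/EI
  span BC: point load 166 at a = 1.88: Pab(L + b)/(6LEI) = 263.5/EI
  relative rotation θ_0 = (325 + 263.5)/EI = 588.5/EI
A unit hogging moment at B produces rotation L₁/(3EI) + L₂/(3EI) = 4.5/EI.
Slope continuity at B: θ_0 = M_B·4.5/EI, so M_B = 588.5/4.5 = 130.8 kN·m (hogging).

M_B = 130.8 kN·m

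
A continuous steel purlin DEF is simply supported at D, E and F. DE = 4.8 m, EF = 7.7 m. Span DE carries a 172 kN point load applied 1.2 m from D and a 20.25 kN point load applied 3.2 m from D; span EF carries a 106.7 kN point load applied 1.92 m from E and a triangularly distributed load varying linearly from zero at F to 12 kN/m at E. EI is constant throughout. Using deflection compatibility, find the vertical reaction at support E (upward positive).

R_E = 220.2 kN

Take M_E as the redundant. Released structure: two simple spans DE and EF with a hinge at E.
Rotations at E on the released spans (each span's end-slope, ×1/EI):
  span DE: point load 172 at a = 1.2: Pab(L + a)/(6LEI) = 154.8/EI
  span DE: point load 20.25 at a = 3.2: Pab(L + a)/(6LEI) = 28.8/EI
  span EF: point load 106.7 at a = 1.92: Pab(L + b)/(6LEI) = 345.5/EI
  span EF: triangular load, peak 12: w₀L³/(45EI) = 121.7/EI
  relative rotation θ_0 = (183.6 + 467.2)/EI = 650.8/EI
A unit hogging moment at E produces rotation L₁/(3EI) + L₂/(3EI) = 4.167/EI.
Slope continuity at E: θ_0 = M_E·4.167/EI, so M_E = 650.8/4.167 = 156.2 kN·m (hogging).
Span DE, ΣM about D with M_E applied at E: R_E^{DE}·4.8 = 271.2 + 156.2, so R_E^{DE} = 89.04 kN and R_D = 192.2 − 89.04 = 103.2 kN.
Span EF, ΣM about F: R_E^{EF}·7.7 = 853.9 + 156.2, so R_E^{EF} = 131.2 kN and R_F = 152.9 − 131.2 = 21.72 kN.
R_E = 89.04 + 131.2 = 220.2 kN.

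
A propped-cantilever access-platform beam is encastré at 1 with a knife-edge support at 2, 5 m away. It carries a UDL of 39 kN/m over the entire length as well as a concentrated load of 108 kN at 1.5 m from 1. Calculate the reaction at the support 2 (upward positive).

R_2 = 86.25 kN

Release the roller at 2. Primary structure: cantilever fixed at 1.
Downward deflection at the released point 2 due to the loads:
  UDL 39: wL⁴/(8EI) = 3047/EI
  point load 108 at a = 1.5: Pa²(3L − a)/(6EI) = 546.8/EI
  δ_0 = 3594/EI
Flexibility coefficient — unit upward force at 2: δ_{22} = L³/(3EI) = 41.67/EI.
Compatibility at 2: δ_0 − R_2·δ_{22} = 0, so R_2 = 3594/41.67 = 86.25 kN.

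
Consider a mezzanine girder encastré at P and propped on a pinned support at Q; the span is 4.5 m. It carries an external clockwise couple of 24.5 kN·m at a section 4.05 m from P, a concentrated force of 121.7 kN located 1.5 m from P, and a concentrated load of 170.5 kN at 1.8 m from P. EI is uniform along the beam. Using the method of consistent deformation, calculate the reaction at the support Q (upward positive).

R_Q = 61.58 kN

Take the reaction at Q as the redundant and release it; the primary structure is a cantilever fixed at P.
Free-end deflection of the primary structure under the applied loading (downward +):
  clockwise couple 24.5 at a = 4.05: M₀a(2L − a)/(2EI) = 245.6/EI
  point load 121.7 at a = 1.5: Pa²(3L − a)/(6EI) = 547.6/EI
  point load 170.5 at a = 1.8: Pa²(3L − a)/(6EI) = 1077/EI
  δ_0 = 1870/EI
Flexibility coefficient — unit upward force at Q: δ_{QQ} = L³/(3EI) = 30.38/EI.
Compatibility at Q: δ_0 − R_Q·δ_{QQ} = 0, so R_Q = 1870/30.38 = 61.58 kN.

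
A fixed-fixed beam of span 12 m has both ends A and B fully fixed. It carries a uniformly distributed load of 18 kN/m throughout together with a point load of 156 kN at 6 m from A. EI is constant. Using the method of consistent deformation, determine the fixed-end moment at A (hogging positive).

Take the two fixed-end moments M_A, M_B as redundants; the released structure is the simple span AB.
Simple-span end rotations at A and B under the given loads:
  at A: UDL 18: wL³/(24EI) = 1296/EI
  at B: UDL 18: wL³/(24EI) = 1296/EI
  at A: point load 156 at a = 6: Pab(L + b)/(6LEI) = 1404/EI
  at B: point load 156 at a = 6: Pab(L + a)/(6LEI) = 1404/EI
  θ_A0 = 2700/EI,  θ_B0 = 2700/EI
Flexibility coefficients: a unit moment at one end gives L/(3EI) there and L/(6EI) at the far end, so f₁₁ = f₂₂ = 4/EI and f₁₂ = f₂₁ = 2/EI.
Compatibility — zero rotation at each built-in end:
  4 M_A + 2 M_B = 2700
  2 M_A + 4 M_B = 2700
Solving the pair gives M_A = 450 kN·m and M_B = 450 kN·m (hogging).

M_A = 450 kN·m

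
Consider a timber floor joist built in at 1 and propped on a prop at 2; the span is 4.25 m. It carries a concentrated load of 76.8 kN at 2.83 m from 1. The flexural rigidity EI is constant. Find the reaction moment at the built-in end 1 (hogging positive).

M_1 = 48.44 kN·m

Take the reaction at 2 as the redundant and release it; the primary structure is a cantilever fixed at 1.
Downward deflection at the released point 2 due to the loads:
  point load 76.8 at a = 2.83: Pa²(3L − a)/(6EI) = 1017/EI
Tip deflection under a unit load at 2: L³/(3EI) = 25.59/EI.
The prop prevents deflection at 2: R_2 = δ_0/δ_{22} = 1017/25.59 = 39.74 kN.
Moment equilibrium about 1: M_1 = Σ(load moments about 1) − R_2·L = 217.3 − 39.74×4.25 = 48.44 kN·m.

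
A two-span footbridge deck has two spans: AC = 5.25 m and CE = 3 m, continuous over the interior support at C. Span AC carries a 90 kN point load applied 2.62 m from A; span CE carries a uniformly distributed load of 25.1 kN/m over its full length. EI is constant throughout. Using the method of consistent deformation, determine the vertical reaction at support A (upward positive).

Take M_C as the redundant. Released structure: two simple spans AC and CE with a hinge at C.
End slopes at the hinge C, treating each span as simply supported:
  span AC: point load 90 at a = 2.62: Pab(L + a)/(6LEI) = 154.9/EI
  span CE: UDL 25.1: wL³/(24EI) = 28.24/EI
  relative rotation θ_0 = (154.9 + 28.24)/EI = 183.2/EI
A unit hogging moment at C produces rotation L₁/(3EI) + L₂/(3EI) = 2.75/EI.
Compatibility: M_C·(L₁+L₂)/(3EI) = θ_0, giving M_C = 66.61 kN·m (hogging).
Span AC, ΣM about A with M_C applied at C: R_C^{AC}·5.25 = 235.8 + 66.61, so R_C^{AC} = 57.6 kN and R_A = 90 − 57.6 = 32.4 kN.

R_A = 32.4 kN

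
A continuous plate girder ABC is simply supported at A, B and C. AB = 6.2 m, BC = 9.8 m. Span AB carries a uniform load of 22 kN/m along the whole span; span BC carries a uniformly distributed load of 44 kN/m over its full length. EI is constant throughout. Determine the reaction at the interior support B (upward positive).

Release continuity at B by inserting a hinge; the redundant is the internal moment M_B. The primary structure is two simply-supported spans AB and BC.
End slopes at the hinge B, treating each span as simply supported:
  span AB: UDL 22: wL³/(24EI) = 218.5/EI
  span BC: UDL 44: wL³/(24EI) = 1726/EI
  relative rotation θ_0 = (218.5 + 1726)/EI = 1944/EI
A unit hogging moment at B produces rotation L₁/(3EI) + L₂/(3EI) = 5.333/EI.
Slope continuity at B: θ_0 = M_B·5.333/EI, so M_B = 1944/5.333 = 364.5 kN·m (hogging).
Span AB, ΣM about A with M_B applied at B: R_B^{AB}·6.2 = 422.8 + 364.5, so R_B^{AB} = 127 kN and R_A = 136.4 − 127 = 9.41 kN.
Span BC, ΣM about C: R_B^{BC}·9.8 = 2113 + 364.5, so R_B^{BC} = 252.8 kN and R_C = 431.2 − 252.8 = 178.4 kN.
R_B = 127 + 252.8 = 379.8 kN.

R_B = 379.8 kN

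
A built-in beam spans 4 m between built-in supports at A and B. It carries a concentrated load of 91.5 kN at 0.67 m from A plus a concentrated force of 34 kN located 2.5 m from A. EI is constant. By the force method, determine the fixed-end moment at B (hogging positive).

Release both end moments; the primary structure is a simply-supported span AB with redundants M_A and M_B.
On the primary (simply-supported) span, the end slopes from the loading are:
  at A: point load 91.5 at a = 0.67: Pab(L + b)/(6LEI) = 62.35/EI
  at B: point load 91.5 at a = 0.67: Pab(L + a)/(6LEI) = 39.72/EI
  at A: point load 34 at a = 2.5: Pab(L + b)/(6LEI) = 29.22/EI
  at B: point load 34 at a = 2.5: Pab(L + a)/(6LEI) = 34.53/EI
  θ_A0 = 91.57/EI,  θ_B0 = 74.25/EI
Flexibility coefficients: a unit moment at one end gives L/(3EI) there and L/(6EI) at the far end, so f₁₁ = f₂₂ = 1.333/EI and f₁₂ = f₂₁ = 0.6667/EI.
Compatibility — zero rotation at each built-in end:
  1.333 M_A + 0.6667 M_B = 91.57
  0.6667 M_A + 1.333 M_B = 74.25
Solving the pair gives M_A = 54.44 kN·m and M_B = 28.47 kN·m (hogging).

M_B = 28.47 kN·m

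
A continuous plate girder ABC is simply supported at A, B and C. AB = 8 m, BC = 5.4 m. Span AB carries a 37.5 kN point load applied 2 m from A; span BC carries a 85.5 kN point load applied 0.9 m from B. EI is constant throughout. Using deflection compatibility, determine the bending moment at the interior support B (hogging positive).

M_B = 44.68 kN·m

Take M_B as the redundant. Released structure: two simple spans AB and BC with a hinge at B.
End slopes at the hinge B, treating each span as simply supported:
  span AB: point load 37.5 at a = 2: Pab(L + a)/(6LEI) = 93.75/EI
  span BC: point load 85.5 at a = 0.9: Pab(L + b)/(6LEI) = 105.8/EI
  relative rotation θ_0 = (93.75 + 105.8)/EI = 199.6/EI
A unit hogging moment at B produces rotation L₁/(3EI) + L₂/(3EI) = 4.467/EI.
Slope continuity at B: θ_0 = M_B·4.467/EI, so M_B = 199.6/4.467 = 44.68 kN·m (hogging).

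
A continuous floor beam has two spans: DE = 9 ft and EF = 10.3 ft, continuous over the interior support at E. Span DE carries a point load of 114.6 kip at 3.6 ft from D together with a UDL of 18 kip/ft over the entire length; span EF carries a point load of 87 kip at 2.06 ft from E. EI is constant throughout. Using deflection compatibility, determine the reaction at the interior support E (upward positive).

Release continuity at E by inserting a hinge; the redundant is the internal moment M_E. The primary structure is two simply-supported spans DE and EF.
Discontinuity in slope at E on the released structure — sum the simple-span end rotations:
  span DE: point load 114.6 at a = 3.6: Pab(L + a)/(6LEI) = 519.8/EI
  span DE: UDL 18: wL³/(24EI) = 546.8/EI
  span EF: point load 87 at a = 2.06: Pab(L + b)/(6LEI) = 443/EI
  relative rotation θ_0 = (1067 + 443)/EI = 1510/EI
A unit hogging moment at E produces rotation L₁/(3EI) + L₂/(3EI) = 6.433/EI.
Compatibility: M_E·(L₁+L₂)/(3EI) = θ_0, giving M_E = 234.7 kip·ft (hogging).
Span DE, ΣM about D with M_E applied at E: R_E^{DE}·9 = 1142 + 234.7, so R_E^{DE} = 152.9 kip and R_D = 276.6 − 152.9 = 123.7 kip.
Span EF, ΣM about F: R_E^{EF}·10.3 = 716.9 + 234.7, so R_E^{EF} = 92.38 kip and R_F = 87 − 92.38 = -5.382 kip.
R_E = 152.9 + 92.38 = 245.3 kip.

R_E = 245.3 kip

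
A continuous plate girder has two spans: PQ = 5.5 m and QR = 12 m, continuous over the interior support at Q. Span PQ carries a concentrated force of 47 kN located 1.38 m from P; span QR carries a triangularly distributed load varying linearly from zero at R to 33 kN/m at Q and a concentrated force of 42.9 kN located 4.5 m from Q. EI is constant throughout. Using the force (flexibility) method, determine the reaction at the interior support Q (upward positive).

Insert a hinge at Q; M_Q is the redundant, and each span becomes simply supported.
Discontinuity in slope at Q on the released structure — sum the simple-span end rotations:
  span PQ: point load 47 at a = 1.38: Pab(L + a)/(6LEI) = 55.71/EI
  span QR: triangular load, peak 33: w₀L³/(45EI) = 1267/EI
  span QR: point load 42.9 at a = 4.5: Pab(L + b)/(6LEI) = 392.1/EI
  relative rotation θ_0 = (55.71 + 1659)/EI = 1715/EI
A unit hogging moment at Q produces rotation L₁/(3EI) + L₂/(3EI) = 5.833/EI.
Compatibility: M_Q·(L₁+L₂)/(3EI) = θ_0, giving M_Q = 294 kN·m (hogging).
Span PQ, ΣM about P with M_Q applied at Q: R_Q^{PQ}·5.5 = 64.86 + 294, so R_Q^{PQ} = 65.25 kN and R_P = 47 − 65.25 = -18.25 kN.
Span QR, ΣM about R: R_Q^{QR}·12 = 1906 + 294, so R_Q^{QR} = 183.3 kN and R_R = 240.9 − 183.3 = 57.59 kN.
R_Q = 65.25 + 183.3 = 248.6 kN.

R_Q = 248.6 kN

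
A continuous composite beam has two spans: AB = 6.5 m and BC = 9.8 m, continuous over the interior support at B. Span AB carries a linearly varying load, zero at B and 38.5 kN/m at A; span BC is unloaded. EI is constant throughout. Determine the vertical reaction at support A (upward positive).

Insert a hinge at B; M_B is the redundant, and each span becomes simply supported.
Rotations at B on the released spans (each span's end-slope, ×1/EI):
  span AB: triangular load, peak 38.5: 7w₀L³/(360EI) = 205.6/EI
  relative rotation θ_0 = (205.6 + 0)/EI = 205.6/EI
A unit hogging moment at B produces rotation L₁/(3EI) + L₂/(3EI) = 5.433/EI.
Compatibility: M_B·(L₁+L₂)/(3EI) = θ_0, giving M_B = 37.84 kN·m (hogging).
Span AB, ΣM about A with M_B applied at B: R_B^{AB}·6.5 = 271.1 + 37.84, so R_B^{AB} = 47.53 kN and R_A = 125.1 − 47.53 = 77.6 kN.

R_A = 77.6 kN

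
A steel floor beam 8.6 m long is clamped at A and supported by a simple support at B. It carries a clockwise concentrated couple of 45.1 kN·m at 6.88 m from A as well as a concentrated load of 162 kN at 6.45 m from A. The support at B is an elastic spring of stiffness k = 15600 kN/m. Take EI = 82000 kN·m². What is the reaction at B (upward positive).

R_B = 107.4 kN

Remove the prop at B; the released (primary) structure is a cantilever built in at A.
Deflection at B on the released cantilever, summing each load's contribution:
  clockwise couple 45.1 at a = 6.88: M₀a(2L − a)/(2EI) = 1601/EI
  point load 162 at a = 6.45: Pa²(3L − a)/(6EI) = 21735/EI
  δ_0 = 23336/EI
Flexibility coefficient — unit upward force at B: δ_{BB} = L³/(3EI) = 212/EI.
With EI = 82000 kN·m²: δ_0 = 0.28459 m and δ_{BB} = 0.002586 m/kN.
Compatibility — the spring shortens by R_B/k under the reaction it provides: δ_0 − R_B·δ_{BB} = R_B/k. With 1/k = 0.000064 m/kN, R_B = δ_0 / (δ_{BB} + 1/k) = 0.28459 / (0.002586 + 0.000064) = 107.4 kN.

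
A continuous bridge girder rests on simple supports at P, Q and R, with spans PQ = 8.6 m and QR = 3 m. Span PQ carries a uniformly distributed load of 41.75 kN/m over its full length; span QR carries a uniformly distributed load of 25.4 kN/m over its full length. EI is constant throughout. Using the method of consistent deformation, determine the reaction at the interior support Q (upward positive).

R_Q = 349.6 kN

Insert a hinge at Q; M_Q is the redundant, and each span becomes simply supported.
Discontinuity in slope at Q on the released structure — sum the simple-span end rotations:
  span PQ: UDL 41.75: wL³/(24EI) = 1106/EI
  span QR: UDL 25.4: wL³/(24EI) = 28.57/EI
  relative rotation θ_0 = (1106 + 28.57)/EI = 1135/EI
A unit hogging moment at Q produces rotation L₁/(3EI) + L₂/(3EI) = 3.867/EI.
Slope continuity at Q: θ_0 = M_Q·3.867/EI, so M_Q = 1135/3.867 = 293.5 kN·m (hogging).
Span PQ, ΣM about P with M_Q applied at Q: R_Q^{PQ}·8.6 = 1544 + 293.5, so R_Q^{PQ} = 213.7 kN and R_P = 359.1 − 213.7 = 145.4 kN.
Span QR, ΣM about R: R_Q^{QR}·3 = 114.3 + 293.5, so R_Q^{QR} = 135.9 kN and R_R = 76.2 − 135.9 = -59.75 kN.
R_Q = 213.7 + 135.9 = 349.6 kN.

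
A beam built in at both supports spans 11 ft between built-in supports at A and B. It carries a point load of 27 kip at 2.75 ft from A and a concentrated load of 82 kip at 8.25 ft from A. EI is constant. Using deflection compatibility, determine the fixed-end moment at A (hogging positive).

M_A = 84.05 kip·ft

Take the two fixed-end moments M_A, M_B as redundants; the released structure is the simple span AB.
Simple-span end rotations at A and B under the given loads:
  at A: point load 27 at a = 2.75: Pab(L + b)/(6LEI) = 178.7/EI
  at B: point load 27 at a = 2.75: Pab(L + a)/(6LEI) = 127.6/EI
  at A: point load 82 at a = 8.25: Pab(L + b)/(6LEI) = 387.6/EI
  at B: point load 82 at a = 8.25: Pab(L + a)/(6LEI) = 542.6/EI
  θ_A0 = 566.2/EI,  θ_B0 = 670.2/EI
Flexibility coefficients: a unit moment at one end gives L/(3EI) there and L/(6EI) at the far end, so f₁₁ = f₂₂ = 3.667/EI and f₁₂ = f₂₁ = 1.833/EI.
Compatibility — zero rotation at each built-in end:
  3.667 M_A + 1.833 M_B = 566.2
  1.833 M_A + 3.667 M_B = 670.2
Solving the pair gives M_A = 84.05 kip·ft and M_B = 140.8 kip·ft (hogging).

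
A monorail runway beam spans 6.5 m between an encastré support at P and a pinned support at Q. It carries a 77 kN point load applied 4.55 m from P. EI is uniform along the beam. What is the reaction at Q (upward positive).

R_Q = 43.39 kN

Choose R_Q as the redundant. The primary structure is the cantilever fixed at P.
Primary-structure tip deflection at Q by superposition:
  point load 77 at a = 4.55: Pa²(3L − a)/(6EI) = 3972/EI
Tip deflection under a unit load at Q: L³/(3EI) = 91.54/EI.
Compatibility at Q: δ_0 − R_Q·δ_{QQ} = 0, so R_Q = 3972/91.54 = 43.39 kN.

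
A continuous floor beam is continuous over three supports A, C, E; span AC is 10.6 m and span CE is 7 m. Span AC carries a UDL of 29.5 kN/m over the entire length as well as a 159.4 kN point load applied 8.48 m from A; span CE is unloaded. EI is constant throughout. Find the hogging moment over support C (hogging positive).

M_C = 396.1 kN·m

Release continuity at C by inserting a hinge; the redundant is the internal moment M_C. The primary structure is two simply-supported spans AC and CE.
Discontinuity in slope at C on the released structure — sum the simple-span end rotations:
  span AC: UDL 29.5: wL³/(24EI) = 1464/EI
  span AC: point load 159.4 at a = 8.48: Pab(L + a)/(6LEI) = 859.7/EI
  relative rotation θ_0 = (2324 + 0)/EI = 2324/EI
A unit hogging moment at C produces rotation L₁/(3EI) + L₂/(3EI) = 5.867/EI.
Compatibility: M_C·(L₁+L₂)/(3EI) = θ_0, giving M_C = 396.1 kN·m (hogging).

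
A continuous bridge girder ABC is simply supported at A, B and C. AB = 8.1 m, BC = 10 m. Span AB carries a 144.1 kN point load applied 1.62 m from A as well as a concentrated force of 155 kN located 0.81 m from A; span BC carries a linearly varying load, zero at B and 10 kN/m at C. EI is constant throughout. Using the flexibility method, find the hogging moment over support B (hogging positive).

M_B = 110.2 kN·m

Release continuity at B by inserting a hinge; the redundant is the internal moment M_B. The primary structure is two simply-supported spans AB and BC.
Rotations at B on the released spans (each span's end-slope, ×1/EI):
  span AB: point load 144.1 at a = 1.62: Pab(L + a)/(6LEI) = 302.5/EI
  span AB: point load 155 at a = 0.81: Pab(L + a)/(6LEI) = 167.8/EI
  span BC: triangular load, peak 10: 7w₀L³/(360EI) = 194.4/EI
  relative rotation θ_0 = (470.3 + 194.4)/EI = 664.8/EI
A unit hogging moment at B produces rotation L₁/(3EI) + L₂/(3EI) = 6.033/EI.
Slope continuity at B: θ_0 = M_B·6.033/EI, so M_B = 664.8/6.033 = 110.2 kN·m (hogging).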